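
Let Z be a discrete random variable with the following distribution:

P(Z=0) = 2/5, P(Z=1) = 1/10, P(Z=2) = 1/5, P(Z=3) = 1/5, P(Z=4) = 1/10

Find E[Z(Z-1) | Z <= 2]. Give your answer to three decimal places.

0.571

P(Z <= 2) = 2/5 + 1/10 + 1/5 = 7/10.
E[Z(Z-1) | Z <= 2] = [0·2/5 + 0·1/10 + 2·1/5] / (7/10)
 = 2/5 / (7/10)
 = 4/7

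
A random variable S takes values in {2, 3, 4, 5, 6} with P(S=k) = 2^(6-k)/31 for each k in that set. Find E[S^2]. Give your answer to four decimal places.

9.2258

E[S^2] = Σ s^2·P(S=s)
 = 4·16/31 + 9·8/31 + 16·4/31 + 25·2/31 + 36·1/31
 = 64/31 + 72/31 + 64/31 + 50/31 + 36/31
 = 286/31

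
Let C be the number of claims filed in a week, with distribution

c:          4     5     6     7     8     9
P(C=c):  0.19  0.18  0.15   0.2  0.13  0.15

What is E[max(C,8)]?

8.15

E[max(C,8)] = Σ max(c,8)·P(C=c)
 = 8·0.19 + 8·0.18 + 8·0.15 + 8·0.2 + 8·0.13 + 9·0.15
 = 1.52 + 1.44 + 1.2 + 1.6 + 1.04 + 1.35
 = 8.15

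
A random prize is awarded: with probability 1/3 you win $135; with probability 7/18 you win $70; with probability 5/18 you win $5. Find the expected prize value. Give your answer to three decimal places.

E[payout] = 135·1/3 + 70·7/18 + 5·5/18
 = 45 + 245/9 + 25/18
 = 1325/18

73.611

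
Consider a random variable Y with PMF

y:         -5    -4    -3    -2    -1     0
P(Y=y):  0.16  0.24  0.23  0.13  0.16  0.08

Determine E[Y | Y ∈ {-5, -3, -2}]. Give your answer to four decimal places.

-3.3654

P(Y ∈ {-5, -3, -2}) = 0.16 + 0.23 + 0.13 = 0.52.
E[Y | Y ∈ {-5, -3, -2}] = [(-5)·0.16 + (-3)·0.23 + (-2)·0.13] / 0.52
 = -1.75 / 0.52
 = -175/52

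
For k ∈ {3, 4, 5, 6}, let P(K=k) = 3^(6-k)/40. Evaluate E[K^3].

E[K^3] = Σ k^3·P(K=k)
 = 27·27/40 + 64·9/40 + 125·3/40 + 216·1/40
 = 729/40 + 72/5 + 75/8 + 27/5
 = 237/5

47.4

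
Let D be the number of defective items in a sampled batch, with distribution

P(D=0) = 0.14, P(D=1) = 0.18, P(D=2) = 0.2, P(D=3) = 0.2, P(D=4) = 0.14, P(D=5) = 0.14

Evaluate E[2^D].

9.62

E[2^D] = Σ 2^d·P(D=d)
 = 1·0.14 + 2·0.18 + 4·0.2 + 8·0.2 + 16·0.14 + 32·0.14
 = 0.14 + 0.36 + 0.8 + 1.6 + 2.24 + 4.48
 = 9.62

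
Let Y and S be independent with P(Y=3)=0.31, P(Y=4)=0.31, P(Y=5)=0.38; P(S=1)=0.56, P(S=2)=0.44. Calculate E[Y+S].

5.51

E[Y+S] = Σ_y Σ_s (y+s) · P(Y=y)P(S=s)
 = 4·0.1736 + 5·0.1364 + 5·0.1736 + 6·0.1364 + 6·0.2128 + 7·0.1672
 = 0.6944 + 0.682 + 0.868 + 0.8184 + 1.2768 + 1.1704
 = 5.51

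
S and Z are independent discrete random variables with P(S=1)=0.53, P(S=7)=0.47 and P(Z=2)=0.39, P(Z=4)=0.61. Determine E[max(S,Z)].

E[max(S,Z)] = Σ_s Σ_z max(s,z) · P(S=s)P(Z=z)
 = 2·0.2067 + 4·0.3233 + 7·0.1833 + 7·0.2867
 = 0.4134 + 1.2932 + 1.2831 + 2.0069
 = 4.9966

4.9966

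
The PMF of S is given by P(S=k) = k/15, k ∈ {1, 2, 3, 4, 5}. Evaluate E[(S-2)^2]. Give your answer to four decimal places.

E[(S-2)^2] = Σ (s-2)^2·P(S=s)
 = 1·1/15 + 0·2/15 + 1·1/5 + 4·4/15 + 9·1/3
 = 1/15 + 0 + 1/5 + 16/15 + 3
 = 13/3

4.3333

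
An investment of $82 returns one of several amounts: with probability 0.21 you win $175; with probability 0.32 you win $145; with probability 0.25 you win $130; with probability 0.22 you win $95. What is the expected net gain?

54.55

E[payout] = 175·0.21 + 145·0.32 + 130·0.25 + 95·0.22
 = 36.75 + 46.4 + 32.5 + 20.9
 = 136.55
Net = 136.55 - 82 = 54.55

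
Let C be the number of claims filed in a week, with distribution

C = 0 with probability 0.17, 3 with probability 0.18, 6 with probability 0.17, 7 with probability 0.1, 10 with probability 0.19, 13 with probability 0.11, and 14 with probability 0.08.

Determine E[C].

6.71

E[C] = Σ c·P(C=c)
 = 0·0.17 + 3·0.18 + 6·0.17 + 7·0.1 + 10·0.19 + 13·0.11 + 14·0.08
 = 0 + 0.54 + 1.02 + 0.7 + 1.9 + 1.43 + 1.12
 = 6.71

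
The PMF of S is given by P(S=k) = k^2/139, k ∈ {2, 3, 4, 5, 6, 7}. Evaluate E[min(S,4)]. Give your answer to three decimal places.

3.878

E[min(S,4)] = Σ min(s,4)·P(S=s)
 = 2·4/139 + 3·9/139 + 4·16/139 + 4·25/139 + 4·36/139 + 4·49/139
 = 8/139 + 27/139 + 64/139 + 100/139 + 144/139 + 196/139
 = 539/139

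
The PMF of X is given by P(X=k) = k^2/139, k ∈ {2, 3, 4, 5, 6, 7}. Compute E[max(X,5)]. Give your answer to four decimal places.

E[max(X,5)] = Σ max(x,5)·P(X=x)
 = 5·4/139 + 5·9/139 + 5·16/139 + 5·25/139 + 6·36/139 + 7·49/139
 = 20/139 + 45/139 + 80/139 + 125/139 + 216/139 + 343/139
 = 829/139

5.9640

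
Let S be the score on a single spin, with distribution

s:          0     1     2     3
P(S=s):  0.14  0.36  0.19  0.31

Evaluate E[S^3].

10.25

E[S^3] = Σ s^3·P(S=s)
 = 0·0.14 + 1·0.36 + 8·0.19 + 27·0.31
 = 0 + 0.36 + 1.52 + 8.37
 = 10.25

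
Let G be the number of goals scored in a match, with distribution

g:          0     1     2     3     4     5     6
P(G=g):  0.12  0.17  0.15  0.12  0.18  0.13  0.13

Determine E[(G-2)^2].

E[(G-2)^2] = Σ (g-2)^2·P(G=g)
 = 4·0.12 + 1·0.17 + 0·0.15 + 1·0.12 + 4·0.18 + 9·0.13 + 16·0.13
 = 0.48 + 0.17 + 0 + 0.12 + 0.72 + 1.17 + 2.08
 = 4.74

4.74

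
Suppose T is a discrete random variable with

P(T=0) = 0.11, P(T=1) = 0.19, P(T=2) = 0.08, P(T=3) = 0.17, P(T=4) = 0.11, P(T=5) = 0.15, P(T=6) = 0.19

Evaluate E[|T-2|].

2.01

E[|T-2|] = Σ |t-2|·P(T=t)
 = 2·0.11 + 1·0.19 + 0·0.08 + 1·0.17 + 2·0.11 + 3·0.15 + 4·0.19
 = 0.22 + 0.19 + 0 + 0.17 + 0.22 + 0.45 + 0.76
 = 2.01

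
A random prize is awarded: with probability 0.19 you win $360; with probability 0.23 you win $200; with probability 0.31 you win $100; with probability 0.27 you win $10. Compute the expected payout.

148.1

E[payout] = 360·0.19 + 200·0.23 + 100·0.31 + 10·0.27
 = 68.4 + 46 + 31 + 2.7
 = 148.1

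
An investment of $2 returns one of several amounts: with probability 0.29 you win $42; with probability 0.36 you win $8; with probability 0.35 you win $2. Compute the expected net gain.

E[payout] = 42·0.29 + 8·0.36 + 2·0.35
 = 12.18 + 2.88 + 0.7
 = 15.76
Net = 15.76 - 2 = 13.76

13.76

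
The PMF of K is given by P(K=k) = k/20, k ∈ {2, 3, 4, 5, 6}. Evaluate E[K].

4.5

E[K] = Σ k·P(K=k)
 = 2·1/10 + 3·3/20 + 4·1/5 + 5·1/4 + 6·3/10
 = 1/5 + 9/20 + 4/5 + 5/4 + 9/5
 = 9/2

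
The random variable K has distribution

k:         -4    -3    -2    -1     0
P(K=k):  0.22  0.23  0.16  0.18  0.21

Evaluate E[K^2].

6.41

E[K^2] = Σ k^2·P(K=k)
 = 16·0.22 + 9·0.23 + 4·0.16 + 1·0.18 + 0·0.21
 = 3.52 + 2.07 + 0.64 + 0.18 + 0
 = 6.41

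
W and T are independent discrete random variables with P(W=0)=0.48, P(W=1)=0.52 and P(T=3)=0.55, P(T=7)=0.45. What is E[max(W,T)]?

4.8

E[max(W,T)] = Σ_w Σ_t max(w,t) · P(W=w)P(T=t)
 = 3·0.264 + 7·0.216 + 3·0.286 + 7·0.234
 = 0.792 + 1.512 + 0.858 + 1.638
 = 4.8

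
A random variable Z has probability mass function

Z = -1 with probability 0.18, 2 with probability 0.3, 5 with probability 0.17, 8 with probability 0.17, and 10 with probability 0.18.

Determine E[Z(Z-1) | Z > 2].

56

P(Z > 2) = 0.17 + 0.17 + 0.18 = 0.52.
E[Z(Z-1) | Z > 2] = [20·0.17 + 56·0.17 + 90·0.18] / 0.52
 = 29.12 / 0.52
 = 56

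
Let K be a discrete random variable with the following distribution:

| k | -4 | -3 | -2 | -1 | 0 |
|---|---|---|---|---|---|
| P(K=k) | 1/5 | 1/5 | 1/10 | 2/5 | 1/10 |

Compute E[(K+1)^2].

2.8

E[(K+1)^2] = Σ (k+1)^2·P(K=k)
 = 9·1/5 + 4·1/5 + 1·1/10 + 0·2/5 + 1·1/10
 = 9/5 + 4/5 + 1/10 + 0 + 1/10
 = 14/5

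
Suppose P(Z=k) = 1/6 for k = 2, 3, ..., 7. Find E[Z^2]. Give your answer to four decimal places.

23.1667

E[Z^2] = Σ z^2·P(Z=z)
 = 4·1/6 + 9·1/6 + 16·1/6 + 25·1/6 + 36·1/6 + 49·1/6
 = 2/3 + 3/2 + 8/3 + 25/6 + 6 + 49/6
 = 139/6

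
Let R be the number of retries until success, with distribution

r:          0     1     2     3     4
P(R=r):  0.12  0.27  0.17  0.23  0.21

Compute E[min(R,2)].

E[min(R,2)] = Σ min(r,2)·P(R=r)
 = 0·0.12 + 1·0.27 + 2·0.17 + 2·0.23 + 2·0.21
 = 0 + 0.27 + 0.34 + 0.46 + 0.42
 = 1.49

1.49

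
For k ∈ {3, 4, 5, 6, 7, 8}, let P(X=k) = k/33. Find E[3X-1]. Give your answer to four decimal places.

17.0909

E[3X-1] = Σ (3x-1)·P(X=x)
 = 8·1/11 + 11·4/33 + 14·5/33 + 17·2/11 + 20·7/33 + 23·8/33
 = 8/11 + 4/3 + 70/33 + 34/11 + 140/33 + 184/33
 = 188/11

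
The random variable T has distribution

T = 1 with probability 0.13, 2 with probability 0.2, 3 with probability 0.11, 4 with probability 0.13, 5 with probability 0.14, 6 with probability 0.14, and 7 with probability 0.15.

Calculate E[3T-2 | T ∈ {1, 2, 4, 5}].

6.75

P(T ∈ {1, 2, 4, 5}) = 0.13 + 0.2 + 0.13 + 0.14 = 0.6.
E[3T-2 | T ∈ {1, 2, 4, 5}] = [1·0.13 + 4·0.2 + 10·0.13 + 13·0.14] / 0.6
 = 4.05 / 0.6
 = 27/4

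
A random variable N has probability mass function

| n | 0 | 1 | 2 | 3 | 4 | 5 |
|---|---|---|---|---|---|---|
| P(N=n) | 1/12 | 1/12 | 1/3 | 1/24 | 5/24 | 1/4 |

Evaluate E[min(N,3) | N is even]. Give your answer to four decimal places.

2.0667

P(N is even) = 1/12 + 1/3 + 5/24 = 5/8.
E[min(N,3) | N is even] = [0·1/12 + 2·1/3 + 3·5/24] / (5/8)
 = 31/24 / (5/8)
 = 31/15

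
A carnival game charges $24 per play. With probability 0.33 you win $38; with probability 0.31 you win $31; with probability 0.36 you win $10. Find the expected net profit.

1.75

E[payout] = 38·0.33 + 31·0.31 + 10·0.36
 = 12.54 + 9.61 + 3.6
 = 25.75
Net = 25.75 - 24 = 1.75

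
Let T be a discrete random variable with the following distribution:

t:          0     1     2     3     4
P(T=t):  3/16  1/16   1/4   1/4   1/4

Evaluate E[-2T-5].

-9.625

E[-2T-5] = Σ (-2t-5)·P(T=t)
 = (-5)·3/16 + (-7)·1/16 + (-9)·1/4 + (-11)·1/4 + (-13)·1/4
 = (-15/16) + (-7/16) + (-9/4) + (-11/4) + (-13/4)
 = -77/8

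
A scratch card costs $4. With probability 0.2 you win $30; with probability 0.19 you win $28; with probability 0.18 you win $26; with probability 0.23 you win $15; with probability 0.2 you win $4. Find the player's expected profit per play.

16.25

E[payout] = 30·0.2 + 28·0.19 + 26·0.18 + 15·0.23 + 4·0.2
 = 6 + 5.32 + 4.68 + 3.45 + 0.8
 = 20.25
Net = 20.25 - 4 = 16.25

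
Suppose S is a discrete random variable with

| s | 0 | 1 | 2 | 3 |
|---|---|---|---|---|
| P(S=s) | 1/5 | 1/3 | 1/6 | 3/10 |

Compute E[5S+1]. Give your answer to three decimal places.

E[5S+1] = Σ (5s+1)·P(S=s)
 = 1·1/5 + 6·1/3 + 11·1/6 + 16·3/10
 = 1/5 + 2 + 11/6 + 24/5
 = 53/6

8.833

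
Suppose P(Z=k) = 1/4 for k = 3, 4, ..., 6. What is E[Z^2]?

21.5

E[Z^2] = Σ z^2·P(Z=z)
 = 9·1/4 + 16·1/4 + 25·1/4 + 36·1/4
 = 9/4 + 4 + 25/4 + 9
 = 43/2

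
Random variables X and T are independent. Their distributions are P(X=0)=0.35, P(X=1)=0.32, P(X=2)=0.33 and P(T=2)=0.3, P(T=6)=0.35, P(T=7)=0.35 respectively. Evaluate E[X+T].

6.13

E[X+T] = Σ_x Σ_t (x+t) · P(X=x)P(T=t)
 = 2·0.105 + 6·0.1225 + 7·0.1225 + 3·0.096 + 7·0.112 + 8·0.112 + 4·0.099 + 8·0.1155 + 9·0.1155
 = 0.21 + 0.735 + 0.8575 + 0.288 + 0.784 + 0.896 + 0.396 + 0.924 + 1.0395
 = 6.13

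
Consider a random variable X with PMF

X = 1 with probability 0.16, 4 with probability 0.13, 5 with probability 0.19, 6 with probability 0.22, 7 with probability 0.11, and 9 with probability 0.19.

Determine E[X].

E[X] = Σ x·P(X=x)
 = 1·0.16 + 4·0.13 + 5·0.19 + 6·0.22 + 7·0.11 + 9·0.19
 = 0.16 + 0.52 + 0.95 + 1.32 + 0.77 + 1.71
 = 5.43

5.43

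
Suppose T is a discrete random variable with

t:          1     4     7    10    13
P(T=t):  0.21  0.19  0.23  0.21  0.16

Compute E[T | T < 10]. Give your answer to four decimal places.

4.0952

P(T < 10) = 0.21 + 0.19 + 0.23 = 0.63.
E[T | T < 10] = [1·0.21 + 4·0.19 + 7·0.23] / 0.63
 = 2.58 / 0.63
 = 86/21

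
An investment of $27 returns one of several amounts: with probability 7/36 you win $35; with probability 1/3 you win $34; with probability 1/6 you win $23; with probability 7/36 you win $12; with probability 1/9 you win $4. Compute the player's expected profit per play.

-2.25

E[payout] = 35·7/36 + 34·1/3 + 23·1/6 + 12·7/36 + 4·1/9
 = 245/36 + 34/3 + 23/6 + 7/3 + 4/9
 = 99/4
Net = 99/4 - 27 = -9/4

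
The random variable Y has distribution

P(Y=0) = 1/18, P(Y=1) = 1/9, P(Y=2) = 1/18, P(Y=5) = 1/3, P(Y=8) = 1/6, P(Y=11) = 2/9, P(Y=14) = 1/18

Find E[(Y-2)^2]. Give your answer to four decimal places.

35.3333

E[(Y-2)^2] = Σ (y-2)^2·P(Y=y)
 = 4·1/18 + 1·1/9 + 0·1/18 + 9·1/3 + 36·1/6 + 81·2/9 + 144·1/18
 = 2/9 + 1/9 + 0 + 3 + 6 + 18 + 8
 = 106/3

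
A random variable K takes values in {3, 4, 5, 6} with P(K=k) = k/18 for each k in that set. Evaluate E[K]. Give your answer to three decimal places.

4.778

E[K] = Σ k·P(K=k)
 = 3·1/6 + 4·2/9 + 5·5/18 + 6·1/3
 = 1/2 + 8/9 + 25/18 + 2
 = 43/9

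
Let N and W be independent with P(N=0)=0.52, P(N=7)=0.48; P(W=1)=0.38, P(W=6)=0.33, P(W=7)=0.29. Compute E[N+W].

E[N+W] = Σ_n Σ_w (n+w) · P(N=n)P(W=w)
 = 1·0.1976 + 6·0.1716 + 7·0.1508 + 8·0.1824 + 13·0.1584 + 14·0.1392
 = 0.1976 + 1.0296 + 1.0556 + 1.4592 + 2.0592 + 1.9488
 = 7.75

7.75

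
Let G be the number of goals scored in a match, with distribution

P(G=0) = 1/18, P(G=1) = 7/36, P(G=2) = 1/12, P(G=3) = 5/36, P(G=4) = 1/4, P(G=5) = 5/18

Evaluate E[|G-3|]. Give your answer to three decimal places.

1.444

E[|G-3|] = Σ |g-3|·P(G=g)
 = 3·1/18 + 2·7/36 + 1·1/12 + 0·5/36 + 1·1/4 + 2·5/18
 = 1/6 + 7/18 + 1/12 + 0 + 1/4 + 5/9
 = 13/9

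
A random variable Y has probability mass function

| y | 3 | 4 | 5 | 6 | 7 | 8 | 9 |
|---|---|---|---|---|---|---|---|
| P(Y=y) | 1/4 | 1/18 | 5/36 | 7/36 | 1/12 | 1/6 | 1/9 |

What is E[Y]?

E[Y] = Σ y·P(Y=y)
 = 3·1/4 + 4·1/18 + 5·5/36 + 6·7/36 + 7·1/12 + 8·1/6 + 9·1/9
 = 3/4 + 2/9 + 25/36 + 7/6 + 7/12 + 4/3 + 1
 = 23/4

5.75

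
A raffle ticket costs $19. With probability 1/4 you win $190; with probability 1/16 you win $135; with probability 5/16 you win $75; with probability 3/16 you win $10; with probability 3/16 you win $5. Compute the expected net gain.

63.1875

E[payout] = 190·1/4 + 135·1/16 + 75·5/16 + 10·3/16 + 5·3/16
 = 95/2 + 135/16 + 375/16 + 15/8 + 15/16
 = 1315/16
Net = 1315/16 - 19 = 1011/16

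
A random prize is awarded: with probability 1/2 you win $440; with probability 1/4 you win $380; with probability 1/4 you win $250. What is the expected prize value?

E[payout] = 440·1/2 + 380·1/4 + 250·1/4
 = 220 + 95 + 125/2
 = 755/2

377.5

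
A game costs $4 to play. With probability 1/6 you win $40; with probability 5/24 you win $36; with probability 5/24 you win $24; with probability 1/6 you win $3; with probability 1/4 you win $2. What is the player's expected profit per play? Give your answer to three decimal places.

E[payout] = 40·1/6 + 36·5/24 + 24·5/24 + 3·1/6 + 2·1/4
 = 20/3 + 15/2 + 5 + 1/2 + 1/2
 = 121/6
Net = 121/6 - 4 = 97/6

16.167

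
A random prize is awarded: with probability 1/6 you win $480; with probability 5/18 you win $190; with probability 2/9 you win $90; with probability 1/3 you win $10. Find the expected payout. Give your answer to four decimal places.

E[payout] = 480·1/6 + 190·5/18 + 90·2/9 + 10·1/3
 = 80 + 475/9 + 20 + 10/3
 = 1405/9

156.1111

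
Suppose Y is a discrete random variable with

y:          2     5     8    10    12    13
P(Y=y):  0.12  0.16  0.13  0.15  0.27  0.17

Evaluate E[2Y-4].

E[2Y-4] = Σ (2y-4)·P(Y=y)
 = 0·0.12 + 6·0.16 + 12·0.13 + 16·0.15 + 20·0.27 + 22·0.17
 = 0 + 0.96 + 1.56 + 2.4 + 5.4 + 3.74
 = 14.06

14.06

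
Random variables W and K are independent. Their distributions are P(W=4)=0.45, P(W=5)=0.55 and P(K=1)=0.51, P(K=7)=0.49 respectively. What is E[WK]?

E[WK] = Σ_w Σ_k wk · P(W=w)P(K=k)
 = 4·0.2295 + 28·0.2205 + 5·0.2805 + 35·0.2695
 = 0.918 + 6.174 + 1.4025 + 9.4325
 = 17.927

17.927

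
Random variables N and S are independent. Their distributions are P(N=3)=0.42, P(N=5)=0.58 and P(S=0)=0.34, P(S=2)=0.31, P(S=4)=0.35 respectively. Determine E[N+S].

E[N+S] = Σ_n Σ_s (n+s) · P(N=n)P(S=s)
 = 3·0.1428 + 5·0.1302 + 7·0.147 + 5·0.1972 + 7·0.1798 + 9·0.203
 = 0.4284 + 0.651 + 1.029 + 0.986 + 1.2586 + 1.827
 = 6.18

6.18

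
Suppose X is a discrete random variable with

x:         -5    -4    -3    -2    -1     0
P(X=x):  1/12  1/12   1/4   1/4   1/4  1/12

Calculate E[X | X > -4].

P(X > -4) = 1/4 + 1/4 + 1/4 + 1/12 = 5/6.
E[X | X > -4] = [(-3)·1/4 + (-2)·1/4 + (-1)·1/4 + 0·1/12] / (5/6)
 = -3/2 / (5/6)
 = -9/5

-1.8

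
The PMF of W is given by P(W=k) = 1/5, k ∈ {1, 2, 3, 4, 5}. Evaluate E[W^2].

11

E[W^2] = Σ w^2·P(W=w)
 = 1·1/5 + 4·1/5 + 9·1/5 + 16·1/5 + 25·1/5
 = 1/5 + 4/5 + 9/5 + 16/5 + 5
 = 11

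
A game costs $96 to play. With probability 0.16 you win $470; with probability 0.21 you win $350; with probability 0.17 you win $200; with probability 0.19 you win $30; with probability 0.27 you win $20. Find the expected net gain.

97.8

E[payout] = 470·0.16 + 350·0.21 + 200·0.17 + 30·0.19 + 20·0.27
 = 75.2 + 73.5 + 34 + 5.7 + 5.4
 = 193.8
Net = 193.8 - 96 = 97.8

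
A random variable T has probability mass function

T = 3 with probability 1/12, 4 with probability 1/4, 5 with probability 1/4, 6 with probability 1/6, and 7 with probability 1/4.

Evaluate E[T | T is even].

4.8

P(T is even) = 1/4 + 1/6 = 5/12.
E[T | T is even] = [4·1/4 + 6·1/6] / (5/12)
 = 2 / (5/12)
 = 24/5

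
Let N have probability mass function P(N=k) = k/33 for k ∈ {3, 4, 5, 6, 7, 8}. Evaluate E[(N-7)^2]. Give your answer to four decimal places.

3.5758

E[(N-7)^2] = Σ (n-7)^2·P(N=n)
 = 16·1/11 + 9·4/33 + 4·5/33 + 1·2/11 + 0·7/33 + 1·8/33
 = 16/11 + 12/11 + 20/33 + 2/11 + 0 + 8/33
 = 118/33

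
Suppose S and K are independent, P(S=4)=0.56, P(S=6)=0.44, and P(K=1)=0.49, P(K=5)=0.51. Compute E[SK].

14.8352

E[SK] = Σ_s Σ_k sk · P(S=s)P(K=k)
 = 4·0.2744 + 20·0.2856 + 6·0.2156 + 30·0.2244
 = 1.0976 + 5.712 + 1.2936 + 6.732
 = 14.8352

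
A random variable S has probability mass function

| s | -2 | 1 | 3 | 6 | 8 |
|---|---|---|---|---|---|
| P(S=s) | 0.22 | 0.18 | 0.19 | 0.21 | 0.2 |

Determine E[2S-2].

4.34

E[2S-2] = Σ (2s-2)·P(S=s)
 = (-6)·0.22 + 0·0.18 + 4·0.19 + 10·0.21 + 14·0.2
 = (-1.32) + 0 + 0.76 + 2.1 + 2.8
 = 4.34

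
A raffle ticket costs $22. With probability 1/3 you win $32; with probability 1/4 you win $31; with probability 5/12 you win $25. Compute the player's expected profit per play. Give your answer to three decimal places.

6.833

E[payout] = 32·1/3 + 31·1/4 + 25·5/12
 = 32/3 + 31/4 + 125/12
 = 173/6
Net = 173/6 - 22 = 41/6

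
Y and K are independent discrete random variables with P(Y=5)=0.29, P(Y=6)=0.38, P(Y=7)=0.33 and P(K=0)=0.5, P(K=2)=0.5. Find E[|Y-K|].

5.04

E[|Y-K|] = Σ_y Σ_k |y-k| · P(Y=y)P(K=k)
 = 5·0.145 + 3·0.145 + 6·0.19 + 4·0.19 + 7·0.165 + 5·0.165
 = 0.725 + 0.435 + 1.14 + 0.76 + 1.155 + 0.825
 = 5.04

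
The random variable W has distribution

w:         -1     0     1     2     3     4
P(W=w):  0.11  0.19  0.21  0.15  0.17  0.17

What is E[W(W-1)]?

E[W(W-1)] = Σ w(w-1)·P(W=w)
 = 2·0.11 + 0·0.19 + 0·0.21 + 2·0.15 + 6·0.17 + 12·0.17
 = 0.22 + 0 + 0 + 0.3 + 1.02 + 2.04
 = 3.58

3.58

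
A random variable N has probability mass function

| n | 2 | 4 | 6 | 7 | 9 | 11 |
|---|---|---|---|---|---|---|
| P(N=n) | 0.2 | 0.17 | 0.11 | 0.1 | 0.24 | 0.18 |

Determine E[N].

6.58

E[N] = Σ n·P(N=n)
 = 2·0.2 + 4·0.17 + 6·0.11 + 7·0.1 + 9·0.24 + 11·0.18
 = 0.4 + 0.68 + 0.66 + 0.7 + 2.16 + 1.98
 = 6.58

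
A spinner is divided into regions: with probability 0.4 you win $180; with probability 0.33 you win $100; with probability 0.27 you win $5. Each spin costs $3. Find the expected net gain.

103.35

E[payout] = 180·0.4 + 100·0.33 + 5·0.27
 = 72 + 33 + 1.35
 = 106.35
Net = 106.35 - 3 = 103.35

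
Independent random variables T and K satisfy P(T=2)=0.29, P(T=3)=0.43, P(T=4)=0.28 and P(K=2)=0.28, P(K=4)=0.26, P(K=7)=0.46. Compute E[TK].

E[TK] = Σ_t Σ_k tk · P(T=t)P(K=k)
 = 4·0.0812 + 8·0.0754 + 14·0.1334 + 6·0.1204 + 12·0.1118 + 21·0.1978 + 8·0.0784 + 16·0.0728 + 28·0.1288
 = 0.3248 + 0.6032 + 1.8676 + 0.7224 + 1.3416 + 4.1538 + 0.6272 + 1.1648 + 3.6064
 = 14.4118

14.4118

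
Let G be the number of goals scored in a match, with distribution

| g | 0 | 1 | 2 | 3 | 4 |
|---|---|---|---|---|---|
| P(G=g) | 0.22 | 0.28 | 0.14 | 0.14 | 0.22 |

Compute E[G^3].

E[G^3] = Σ g^3·P(G=g)
 = 0·0.22 + 1·0.28 + 8·0.14 + 27·0.14 + 64·0.22
 = 0 + 0.28 + 1.12 + 3.78 + 14.08
 = 19.26

19.26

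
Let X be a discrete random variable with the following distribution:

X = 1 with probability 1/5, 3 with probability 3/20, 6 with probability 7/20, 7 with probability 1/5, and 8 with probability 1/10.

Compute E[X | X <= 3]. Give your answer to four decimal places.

1.8571

P(X <= 3) = 1/5 + 3/20 = 7/20.
E[X | X <= 3] = [1·1/5 + 3·3/20] / (7/20)
 = 13/20 / (7/20)
 = 13/7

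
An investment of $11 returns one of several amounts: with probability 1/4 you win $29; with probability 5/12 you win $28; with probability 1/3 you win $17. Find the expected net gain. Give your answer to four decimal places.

13.5833

E[payout] = 29·1/4 + 28·5/12 + 17·1/3
 = 29/4 + 35/3 + 17/3
 = 295/12
Net = 295/12 - 11 = 163/12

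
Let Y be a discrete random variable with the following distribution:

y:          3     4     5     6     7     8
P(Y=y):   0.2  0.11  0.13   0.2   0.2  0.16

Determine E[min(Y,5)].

4.49

E[min(Y,5)] = Σ min(y,5)·P(Y=y)
 = 3·0.2 + 4·0.11 + 5·0.13 + 5·0.2 + 5·0.2 + 5·0.16
 = 0.6 + 0.44 + 0.65 + 1 + 1 + 0.8
 = 4.49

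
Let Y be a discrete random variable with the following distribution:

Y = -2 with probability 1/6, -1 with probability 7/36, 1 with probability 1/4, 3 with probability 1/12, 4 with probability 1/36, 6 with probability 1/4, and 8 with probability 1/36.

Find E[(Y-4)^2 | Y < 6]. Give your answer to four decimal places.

18.2692

P(Y < 6) = 1/6 + 7/36 + 1/4 + 1/12 + 1/36 = 13/18.
E[(Y-4)^2 | Y < 6] = [36·1/6 + 25·7/36 + 9·1/4 + 1·1/12 + 0·1/36] / (13/18)
 = 475/36 / (13/18)
 = 475/26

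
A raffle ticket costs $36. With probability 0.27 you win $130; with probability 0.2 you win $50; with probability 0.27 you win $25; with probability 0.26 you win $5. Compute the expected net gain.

17.15

E[payout] = 130·0.27 + 50·0.2 + 25·0.27 + 5·0.26
 = 35.1 + 10 + 6.75 + 1.3
 = 53.15
Net = 53.15 - 36 = 17.15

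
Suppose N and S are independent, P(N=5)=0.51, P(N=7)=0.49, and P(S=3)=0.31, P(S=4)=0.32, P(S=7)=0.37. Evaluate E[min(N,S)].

E[min(N,S)] = Σ_n Σ_s min(n,s) · P(N=n)P(S=s)
 = 3·0.1581 + 4·0.1632 + 5·0.1887 + 3·0.1519 + 4·0.1568 + 7·0.1813
 = 0.4743 + 0.6528 + 0.9435 + 0.4557 + 0.6272 + 1.2691
 = 4.4226

4.4226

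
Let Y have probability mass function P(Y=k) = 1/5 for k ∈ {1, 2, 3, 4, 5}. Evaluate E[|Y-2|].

1.4

E[|Y-2|] = Σ |y-2|·P(Y=y)
 = 1·1/5 + 0·1/5 + 1·1/5 + 2·1/5 + 3·1/5
 = 1/5 + 0 + 1/5 + 2/5 + 3/5
 = 7/5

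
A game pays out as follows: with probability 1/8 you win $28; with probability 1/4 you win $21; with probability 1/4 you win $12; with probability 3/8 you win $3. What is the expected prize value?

E[payout] = 28·1/8 + 21·1/4 + 12·1/4 + 3·3/8
 = 7/2 + 21/4 + 3 + 9/8
 = 103/8

12.875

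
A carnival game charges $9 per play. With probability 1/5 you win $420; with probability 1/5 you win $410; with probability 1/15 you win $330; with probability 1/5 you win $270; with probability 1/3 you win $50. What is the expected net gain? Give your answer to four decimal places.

E[payout] = 420·1/5 + 410·1/5 + 330·1/15 + 270·1/5 + 50·1/3
 = 84 + 82 + 22 + 54 + 50/3
 = 776/3
Net = 776/3 - 9 = 749/3

249.6667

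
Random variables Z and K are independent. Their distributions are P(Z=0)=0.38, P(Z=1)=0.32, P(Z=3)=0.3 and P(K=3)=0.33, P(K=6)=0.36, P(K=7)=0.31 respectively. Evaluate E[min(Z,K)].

E[min(Z,K)] = Σ_z Σ_k min(z,k) · P(Z=z)P(K=k)
 = 0·0.1254 + 0·0.1368 + 0·0.1178 + 1·0.1056 + 1·0.1152 + 1·0.0992 + 3·0.099 + 3·0.108 + 3·0.093
 = 0 + 0 + 0 + 0.1056 + 0.1152 + 0.0992 + 0.297 + 0.324 + 0.279
 = 1.22

1.22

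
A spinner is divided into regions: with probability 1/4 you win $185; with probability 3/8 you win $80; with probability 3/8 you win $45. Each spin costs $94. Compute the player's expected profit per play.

E[payout] = 185·1/4 + 80·3/8 + 45·3/8
 = 185/4 + 30 + 135/8
 = 745/8
Net = 745/8 - 94 = -7/8

-0.875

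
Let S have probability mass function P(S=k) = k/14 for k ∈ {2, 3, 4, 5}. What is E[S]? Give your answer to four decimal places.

E[S] = Σ s·P(S=s)
 = 2·1/7 + 3·3/14 + 4·2/7 + 5·5/14
 = 2/7 + 9/14 + 8/7 + 25/14
 = 27/7

3.8571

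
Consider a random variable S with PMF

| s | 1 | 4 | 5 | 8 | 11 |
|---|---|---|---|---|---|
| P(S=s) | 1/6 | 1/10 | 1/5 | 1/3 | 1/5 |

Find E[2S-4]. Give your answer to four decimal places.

E[2S-4] = Σ (2s-4)·P(S=s)
 = (-2)·1/6 + 4·1/10 + 6·1/5 + 12·1/3 + 18·1/5
 = (-1/3) + 2/5 + 6/5 + 4 + 18/5
 = 133/15

8.8667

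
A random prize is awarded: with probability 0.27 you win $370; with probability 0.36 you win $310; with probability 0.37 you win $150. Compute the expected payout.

E[payout] = 370·0.27 + 310·0.36 + 150·0.37
 = 99.9 + 111.6 + 55.5
 = 267

267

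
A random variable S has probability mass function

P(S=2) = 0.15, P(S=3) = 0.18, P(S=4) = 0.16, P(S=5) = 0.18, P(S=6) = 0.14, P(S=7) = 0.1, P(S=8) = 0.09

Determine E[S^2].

24.98

E[S^2] = Σ s^2·P(S=s)
 = 4·0.15 + 9·0.18 + 16·0.16 + 25·0.18 + 36·0.14 + 49·0.1 + 64·0.09
 = 0.6 + 1.62 + 2.56 + 4.5 + 5.04 + 4.9 + 5.76
 = 24.98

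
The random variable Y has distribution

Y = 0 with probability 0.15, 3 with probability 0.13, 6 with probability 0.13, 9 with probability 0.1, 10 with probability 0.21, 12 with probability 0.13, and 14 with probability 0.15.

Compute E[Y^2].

83.07

E[Y^2] = Σ y^2·P(Y=y)
 = 0·0.15 + 9·0.13 + 36·0.13 + 81·0.1 + 100·0.21 + 144·0.13 + 196·0.15
 = 0 + 1.17 + 4.68 + 8.1 + 21 + 18.72 + 29.4
 = 83.07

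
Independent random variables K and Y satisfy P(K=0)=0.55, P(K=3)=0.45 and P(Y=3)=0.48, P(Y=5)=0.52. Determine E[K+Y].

5.39

E[K+Y] = Σ_k Σ_y (k+y) · P(K=k)P(Y=y)
 = 3·0.264 + 5·0.286 + 6·0.216 + 8·0.234
 = 0.792 + 1.43 + 1.296 + 1.872
 = 5.39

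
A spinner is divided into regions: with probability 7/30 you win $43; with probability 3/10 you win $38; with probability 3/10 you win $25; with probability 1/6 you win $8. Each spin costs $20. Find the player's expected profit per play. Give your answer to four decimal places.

10.2667

E[payout] = 43·7/30 + 38·3/10 + 25·3/10 + 8·1/6
 = 301/30 + 57/5 + 15/2 + 4/3
 = 454/15
Net = 454/15 - 20 = 154/15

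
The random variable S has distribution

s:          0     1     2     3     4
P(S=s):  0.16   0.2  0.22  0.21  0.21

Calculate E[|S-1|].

E[|S-1|] = Σ |s-1|·P(S=s)
 = 1·0.16 + 0·0.2 + 1·0.22 + 2·0.21 + 3·0.21
 = 0.16 + 0 + 0.22 + 0.42 + 0.63
 = 1.43

1.43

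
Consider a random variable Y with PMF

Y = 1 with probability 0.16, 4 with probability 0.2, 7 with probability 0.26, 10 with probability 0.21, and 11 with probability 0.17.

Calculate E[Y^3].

538.41

E[Y^3] = Σ y^3·P(Y=y)
 = 1·0.16 + 64·0.2 + 343·0.26 + 1000·0.21 + 1331·0.17
 = 0.16 + 12.8 + 89.18 + 210 + 226.27
 = 538.41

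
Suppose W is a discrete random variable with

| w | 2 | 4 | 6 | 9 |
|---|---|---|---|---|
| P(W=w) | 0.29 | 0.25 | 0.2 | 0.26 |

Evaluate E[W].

5.12

E[W] = Σ w·P(W=w)
 = 2·0.29 + 4·0.25 + 6·0.2 + 9·0.26
 = 0.58 + 1 + 1.2 + 2.34
 = 5.12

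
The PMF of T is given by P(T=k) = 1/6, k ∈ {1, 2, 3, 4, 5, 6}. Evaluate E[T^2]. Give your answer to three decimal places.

15.167

E[T^2] = Σ t^2·P(T=t)
 = 1·1/6 + 4·1/6 + 9·1/6 + 16·1/6 + 25·1/6 + 36·1/6
 = 1/6 + 2/3 + 3/2 + 8/3 + 25/6 + 6
 = 91/6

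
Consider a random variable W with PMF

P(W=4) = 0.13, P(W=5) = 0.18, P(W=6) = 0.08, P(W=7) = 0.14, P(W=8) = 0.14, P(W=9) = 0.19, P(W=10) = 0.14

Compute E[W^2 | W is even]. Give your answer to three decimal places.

P(W is even) = 0.13 + 0.08 + 0.14 + 0.14 = 0.49.
E[W^2 | W is even] = [16·0.13 + 36·0.08 + 64·0.14 + 100·0.14] / 0.49
 = 27.92 / 0.49
 = 2792/49

56.980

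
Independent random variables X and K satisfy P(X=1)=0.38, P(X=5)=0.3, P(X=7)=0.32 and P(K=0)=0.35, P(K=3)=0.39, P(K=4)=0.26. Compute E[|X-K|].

E[|X-K|] = Σ_x Σ_k |x-k| · P(X=x)P(K=k)
 = 1·0.133 + 2·0.1482 + 3·0.0988 + 5·0.105 + 2·0.117 + 1·0.078 + 7·0.112 + 4·0.1248 + 3·0.0832
 = 0.133 + 0.2964 + 0.2964 + 0.525 + 0.234 + 0.078 + 0.784 + 0.4992 + 0.2496
 = 3.0956

3.0956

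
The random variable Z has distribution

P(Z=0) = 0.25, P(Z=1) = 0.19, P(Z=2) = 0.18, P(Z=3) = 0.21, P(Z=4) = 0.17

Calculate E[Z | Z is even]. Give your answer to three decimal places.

P(Z is even) = 0.25 + 0.18 + 0.17 = 0.6.
E[Z | Z is even] = [0·0.25 + 2·0.18 + 4·0.17] / 0.6
 = 1.04 / 0.6
 = 26/15

1.733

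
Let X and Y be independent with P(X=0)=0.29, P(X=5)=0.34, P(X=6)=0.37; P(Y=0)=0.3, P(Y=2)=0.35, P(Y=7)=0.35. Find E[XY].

12.348

E[XY] = Σ_x Σ_y xy · P(X=x)P(Y=y)
 = 0·0.087 + 0·0.1015 + 0·0.1015 + 0·0.102 + 10·0.119 + 35·0.119 + 0·0.111 + 12·0.1295 + 42·0.1295
 = 0 + 0 + 0 + 0 + 1.19 + 4.165 + 0 + 1.554 + 5.439
 = 12.348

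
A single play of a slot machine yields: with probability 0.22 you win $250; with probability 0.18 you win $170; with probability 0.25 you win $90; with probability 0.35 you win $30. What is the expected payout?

E[payout] = 250·0.22 + 170·0.18 + 90·0.25 + 30·0.35
 = 55 + 30.6 + 22.5 + 10.5
 = 118.6

118.6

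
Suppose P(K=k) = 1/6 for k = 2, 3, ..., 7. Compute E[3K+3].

16.5

E[3K+3] = Σ (3k+3)·P(K=k)
 = 9·1/6 + 12·1/6 + 15·1/6 + 18·1/6 + 21·1/6 + 24·1/6
 = 3/2 + 2 + 5/2 + 3 + 7/2 + 4
 = 33/2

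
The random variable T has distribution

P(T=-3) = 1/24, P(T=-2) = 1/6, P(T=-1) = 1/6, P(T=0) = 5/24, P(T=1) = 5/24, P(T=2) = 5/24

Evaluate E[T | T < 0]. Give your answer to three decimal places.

P(T < 0) = 1/24 + 1/6 + 1/6 = 3/8.
E[T | T < 0] = [(-3)·1/24 + (-2)·1/6 + (-1)·1/6] / (3/8)
 = -5/8 / (3/8)
 = -5/3

-1.667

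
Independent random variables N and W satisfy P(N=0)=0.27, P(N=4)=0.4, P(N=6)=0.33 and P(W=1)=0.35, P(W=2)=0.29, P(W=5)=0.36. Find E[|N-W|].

2.6122

E[|N-W|] = Σ_n Σ_w |n-w| · P(N=n)P(W=w)
 = 1·0.0945 + 2·0.0783 + 5·0.0972 + 3·0.14 + 2·0.116 + 1·0.144 + 5·0.1155 + 4·0.0957 + 1·0.1188
 = 0.0945 + 0.1566 + 0.486 + 0.42 + 0.232 + 0.144 + 0.5775 + 0.3828 + 0.1188
 = 2.6122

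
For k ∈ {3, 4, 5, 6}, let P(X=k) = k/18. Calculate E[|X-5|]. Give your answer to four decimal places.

E[|X-5|] = Σ |x-5|·P(X=x)
 = 2·1/6 + 1·2/9 + 0·5/18 + 1·1/3
 = 1/3 + 2/9 + 0 + 1/3
 = 8/9

0.8889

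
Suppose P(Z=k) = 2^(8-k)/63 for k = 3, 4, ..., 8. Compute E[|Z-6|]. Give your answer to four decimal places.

E[|Z-6|] = Σ |z-6|·P(Z=z)
 = 3·32/63 + 2·16/63 + 1·8/63 + 0·4/63 + 1·2/63 + 2·1/63
 = 32/21 + 32/63 + 8/63 + 0 + 2/63 + 2/63
 = 20/9

2.2222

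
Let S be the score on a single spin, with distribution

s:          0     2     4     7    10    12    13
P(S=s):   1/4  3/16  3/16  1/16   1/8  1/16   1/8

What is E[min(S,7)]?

3.75

E[min(S,7)] = Σ min(s,7)·P(S=s)
 = 0·1/4 + 2·3/16 + 4·3/16 + 7·1/16 + 7·1/8 + 7·1/16 + 7·1/8
 = 0 + 3/8 + 3/4 + 7/16 + 7/8 + 7/16 + 7/8
 = 15/4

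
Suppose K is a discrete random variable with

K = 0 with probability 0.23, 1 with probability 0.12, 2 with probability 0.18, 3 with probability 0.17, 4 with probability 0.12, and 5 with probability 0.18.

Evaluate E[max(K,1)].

2.6

E[max(K,1)] = Σ max(k,1)·P(K=k)
 = 1·0.23 + 1·0.12 + 2·0.18 + 3·0.17 + 4·0.12 + 5·0.18
 = 0.23 + 0.12 + 0.36 + 0.51 + 0.48 + 0.9
 = 2.6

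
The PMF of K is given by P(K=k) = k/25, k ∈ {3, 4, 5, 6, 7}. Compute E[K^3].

186.36

E[K^3] = Σ k^3·P(K=k)
 = 27·3/25 + 64·4/25 + 125·1/5 + 216·6/25 + 343·7/25
 = 81/25 + 256/25 + 25 + 1296/25 + 2401/25
 = 4659/25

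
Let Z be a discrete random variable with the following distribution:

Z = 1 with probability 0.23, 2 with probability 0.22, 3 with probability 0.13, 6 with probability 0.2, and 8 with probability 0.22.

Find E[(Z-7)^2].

16.28

E[(Z-7)^2] = Σ (z-7)^2·P(Z=z)
 = 36·0.23 + 25·0.22 + 16·0.13 + 1·0.2 + 1·0.22
 = 8.28 + 5.5 + 2.08 + 0.2 + 0.22
 = 16.28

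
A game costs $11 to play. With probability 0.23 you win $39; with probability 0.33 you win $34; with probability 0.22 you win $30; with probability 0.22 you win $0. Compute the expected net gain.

E[payout] = 39·0.23 + 34·0.33 + 30·0.22 + 0·0.22
 = 8.97 + 11.22 + 6.6 + 0
 = 26.79
Net = 26.79 - 11 = 15.79

15.79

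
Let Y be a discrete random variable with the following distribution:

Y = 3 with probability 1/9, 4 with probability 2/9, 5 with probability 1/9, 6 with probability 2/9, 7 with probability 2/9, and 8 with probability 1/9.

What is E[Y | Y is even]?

5.6

P(Y is even) = 2/9 + 2/9 + 1/9 = 5/9.
E[Y | Y is even] = [4·2/9 + 6·2/9 + 8·1/9] / (5/9)
 = 28/9 / (5/9)
 = 28/5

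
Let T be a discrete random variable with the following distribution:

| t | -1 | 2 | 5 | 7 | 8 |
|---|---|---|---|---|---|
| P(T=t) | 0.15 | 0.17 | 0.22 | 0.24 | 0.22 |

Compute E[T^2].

E[T^2] = Σ t^2·P(T=t)
 = 1·0.15 + 4·0.17 + 25·0.22 + 49·0.24 + 64·0.22
 = 0.15 + 0.68 + 5.5 + 11.76 + 14.08
 = 32.17

32.17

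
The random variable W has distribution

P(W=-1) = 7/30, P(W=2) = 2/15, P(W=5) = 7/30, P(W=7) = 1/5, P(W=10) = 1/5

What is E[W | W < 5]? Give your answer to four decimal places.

P(W < 5) = 7/30 + 2/15 = 11/30.
E[W | W < 5] = [(-1)·7/30 + 2·2/15] / (11/30)
 = 1/30 / (11/30)
 = 1/11

0.0909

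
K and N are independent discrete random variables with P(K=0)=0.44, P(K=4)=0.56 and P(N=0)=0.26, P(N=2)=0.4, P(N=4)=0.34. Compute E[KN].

4.8384

E[KN] = Σ_k Σ_n kn · P(K=k)P(N=n)
 = 0·0.1144 + 0·0.176 + 0·0.1496 + 0·0.1456 + 8·0.224 + 16·0.1904
 = 0 + 0 + 0 + 0 + 1.792 + 3.0464
 = 4.8384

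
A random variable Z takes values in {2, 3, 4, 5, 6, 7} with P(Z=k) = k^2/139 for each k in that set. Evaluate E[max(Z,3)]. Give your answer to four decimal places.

5.6619

E[max(Z,3)] = Σ max(z,3)·P(Z=z)
 = 3·4/139 + 3·9/139 + 4·16/139 + 5·25/139 + 6·36/139 + 7·49/139
 = 12/139 + 27/139 + 64/139 + 125/139 + 216/139 + 343/139
 = 787/139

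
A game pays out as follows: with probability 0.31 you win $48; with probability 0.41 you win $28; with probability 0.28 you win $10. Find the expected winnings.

E[payout] = 48·0.31 + 28·0.41 + 10·0.28
 = 14.88 + 11.48 + 2.8
 = 29.16

29.16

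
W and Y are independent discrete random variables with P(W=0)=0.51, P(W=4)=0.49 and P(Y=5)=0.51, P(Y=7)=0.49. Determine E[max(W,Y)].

E[max(W,Y)] = Σ_w Σ_y max(w,y) · P(W=w)P(Y=y)
 = 5·0.2601 + 7·0.2499 + 5·0.2499 + 7·0.2401
 = 1.3005 + 1.7493 + 1.2495 + 1.6807
 = 5.98

5.98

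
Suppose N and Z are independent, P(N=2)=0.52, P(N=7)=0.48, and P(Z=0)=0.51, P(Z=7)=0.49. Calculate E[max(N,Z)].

E[max(N,Z)] = Σ_n Σ_z max(n,z) · P(N=n)P(Z=z)
 = 2·0.2652 + 7·0.2548 + 7·0.2448 + 7·0.2352
 = 0.5304 + 1.7836 + 1.7136 + 1.6464
 = 5.674

5.674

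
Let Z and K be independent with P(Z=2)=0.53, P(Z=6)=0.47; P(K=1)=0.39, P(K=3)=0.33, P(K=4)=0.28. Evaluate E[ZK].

E[ZK] = Σ_z Σ_k zk · P(Z=z)P(K=k)
 = 2·0.2067 + 6·0.1749 + 8·0.1484 + 6·0.1833 + 18·0.1551 + 24·0.1316
 = 0.4134 + 1.0494 + 1.1872 + 1.0998 + 2.7918 + 3.1584
 = 9.7

9.7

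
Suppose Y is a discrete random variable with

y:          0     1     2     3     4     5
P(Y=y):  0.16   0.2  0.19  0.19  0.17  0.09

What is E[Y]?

2.28

E[Y] = Σ y·P(Y=y)
 = 0·0.16 + 1·0.2 + 2·0.19 + 3·0.19 + 4·0.17 + 5·0.09
 = 0 + 0.2 + 0.38 + 0.57 + 0.68 + 0.45
 = 2.28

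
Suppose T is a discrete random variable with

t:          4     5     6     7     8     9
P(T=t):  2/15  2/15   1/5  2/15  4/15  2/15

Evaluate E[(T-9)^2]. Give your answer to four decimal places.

E[(T-9)^2] = Σ (t-9)^2·P(T=t)
 = 25·2/15 + 16·2/15 + 9·1/5 + 4·2/15 + 1·4/15 + 0·2/15
 = 10/3 + 32/15 + 9/5 + 8/15 + 4/15 + 0
 = 121/15

8.0667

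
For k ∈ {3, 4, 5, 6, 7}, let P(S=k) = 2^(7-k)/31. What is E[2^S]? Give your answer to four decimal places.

20.6452

E[2^S] = Σ 2^s·P(S=s)
 = 8·16/31 + 16·8/31 + 32·4/31 + 64·2/31 + 128·1/31
 = 128/31 + 128/31 + 128/31 + 128/31 + 128/31
 = 640/31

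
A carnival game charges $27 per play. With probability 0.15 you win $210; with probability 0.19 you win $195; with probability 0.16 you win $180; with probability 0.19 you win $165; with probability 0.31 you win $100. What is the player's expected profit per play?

E[payout] = 210·0.15 + 195·0.19 + 180·0.16 + 165·0.19 + 100·0.31
 = 31.5 + 37.05 + 28.8 + 31.35 + 31
 = 159.7
Net = 159.7 - 27 = 132.7

132.7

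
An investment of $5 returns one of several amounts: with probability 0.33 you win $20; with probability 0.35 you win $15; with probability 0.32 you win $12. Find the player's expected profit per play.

10.69

E[payout] = 20·0.33 + 15·0.35 + 12·0.32
 = 6.6 + 5.25 + 3.84
 = 15.69
Net = 15.69 - 5 = 10.69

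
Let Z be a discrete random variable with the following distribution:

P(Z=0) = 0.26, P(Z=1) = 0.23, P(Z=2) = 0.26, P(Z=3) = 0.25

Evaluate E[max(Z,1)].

1.76

E[max(Z,1)] = Σ max(z,1)·P(Z=z)
 = 1·0.26 + 1·0.23 + 2·0.26 + 3·0.25
 = 0.26 + 0.23 + 0.52 + 0.75
 = 1.76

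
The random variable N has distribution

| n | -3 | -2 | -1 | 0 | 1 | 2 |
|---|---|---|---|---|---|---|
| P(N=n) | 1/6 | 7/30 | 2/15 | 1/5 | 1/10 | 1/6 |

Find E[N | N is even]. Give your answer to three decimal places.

-0.222

P(N is even) = 7/30 + 1/5 + 1/6 = 3/5.
E[N | N is even] = [(-2)·7/30 + 0·1/5 + 2·1/6] / (3/5)
 = -2/15 / (3/5)
 = -2/9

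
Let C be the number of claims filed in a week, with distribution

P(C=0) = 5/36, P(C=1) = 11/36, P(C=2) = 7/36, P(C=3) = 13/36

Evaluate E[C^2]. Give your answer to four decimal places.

E[C^2] = Σ c^2·P(C=c)
 = 0·5/36 + 1·11/36 + 4·7/36 + 9·13/36
 = 0 + 11/36 + 7/9 + 13/4
 = 13/3

4.3333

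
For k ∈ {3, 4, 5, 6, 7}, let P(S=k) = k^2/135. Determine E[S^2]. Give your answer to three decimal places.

34.511

E[S^2] = Σ s^2·P(S=s)
 = 9·1/15 + 16·16/135 + 25·5/27 + 36·4/15 + 49·49/135
 = 3/5 + 256/135 + 125/27 + 48/5 + 2401/135
 = 1553/45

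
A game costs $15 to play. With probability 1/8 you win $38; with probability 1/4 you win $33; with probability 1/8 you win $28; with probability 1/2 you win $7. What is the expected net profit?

5

E[payout] = 38·1/8 + 33·1/4 + 28·1/8 + 7·1/2
 = 19/4 + 33/4 + 7/2 + 7/2
 = 20
Net = 20 - 15 = 5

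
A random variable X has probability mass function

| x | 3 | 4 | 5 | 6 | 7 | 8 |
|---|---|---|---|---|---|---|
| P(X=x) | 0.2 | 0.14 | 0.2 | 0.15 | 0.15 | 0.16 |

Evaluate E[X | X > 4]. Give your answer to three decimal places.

P(X > 4) = 0.2 + 0.15 + 0.15 + 0.16 = 0.66.
E[X | X > 4] = [5·0.2 + 6·0.15 + 7·0.15 + 8·0.16] / 0.66
 = 4.23 / 0.66
 = 141/22

6.409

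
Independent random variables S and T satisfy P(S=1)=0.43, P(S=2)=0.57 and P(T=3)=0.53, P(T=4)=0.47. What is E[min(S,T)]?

1.57

E[min(S,T)] = Σ_s Σ_t min(s,t) · P(S=s)P(T=t)
 = 1·0.2279 + 1·0.2021 + 2·0.3021 + 2·0.2679
 = 0.2279 + 0.2021 + 0.6042 + 0.5358
 = 1.57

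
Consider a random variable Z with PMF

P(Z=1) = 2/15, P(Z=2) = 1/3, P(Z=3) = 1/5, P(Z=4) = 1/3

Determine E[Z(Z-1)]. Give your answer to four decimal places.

5.8667

E[Z(Z-1)] = Σ z(z-1)·P(Z=z)
 = 0·2/15 + 2·1/3 + 6·1/5 + 12·1/3
 = 0 + 2/3 + 6/5 + 4
 = 88/15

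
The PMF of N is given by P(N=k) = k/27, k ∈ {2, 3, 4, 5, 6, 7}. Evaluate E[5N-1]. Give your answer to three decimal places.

24.741

E[5N-1] = Σ (5n-1)·P(N=n)
 = 9·2/27 + 14·1/9 + 19·4/27 + 24·5/27 + 29·2/9 + 34·7/27
 = 2/3 + 14/9 + 76/27 + 40/9 + 58/9 + 238/27
 = 668/27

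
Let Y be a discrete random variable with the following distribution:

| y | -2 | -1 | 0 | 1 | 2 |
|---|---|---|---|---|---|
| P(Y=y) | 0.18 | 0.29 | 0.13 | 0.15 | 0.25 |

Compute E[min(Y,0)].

E[min(Y,0)] = Σ min(y,0)·P(Y=y)
 = (-2)·0.18 + (-1)·0.29 + 0·0.13 + 0·0.15 + 0·0.25
 = (-0.36) + (-0.29) + 0 + 0 + 0
 = -0.65

-0.65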